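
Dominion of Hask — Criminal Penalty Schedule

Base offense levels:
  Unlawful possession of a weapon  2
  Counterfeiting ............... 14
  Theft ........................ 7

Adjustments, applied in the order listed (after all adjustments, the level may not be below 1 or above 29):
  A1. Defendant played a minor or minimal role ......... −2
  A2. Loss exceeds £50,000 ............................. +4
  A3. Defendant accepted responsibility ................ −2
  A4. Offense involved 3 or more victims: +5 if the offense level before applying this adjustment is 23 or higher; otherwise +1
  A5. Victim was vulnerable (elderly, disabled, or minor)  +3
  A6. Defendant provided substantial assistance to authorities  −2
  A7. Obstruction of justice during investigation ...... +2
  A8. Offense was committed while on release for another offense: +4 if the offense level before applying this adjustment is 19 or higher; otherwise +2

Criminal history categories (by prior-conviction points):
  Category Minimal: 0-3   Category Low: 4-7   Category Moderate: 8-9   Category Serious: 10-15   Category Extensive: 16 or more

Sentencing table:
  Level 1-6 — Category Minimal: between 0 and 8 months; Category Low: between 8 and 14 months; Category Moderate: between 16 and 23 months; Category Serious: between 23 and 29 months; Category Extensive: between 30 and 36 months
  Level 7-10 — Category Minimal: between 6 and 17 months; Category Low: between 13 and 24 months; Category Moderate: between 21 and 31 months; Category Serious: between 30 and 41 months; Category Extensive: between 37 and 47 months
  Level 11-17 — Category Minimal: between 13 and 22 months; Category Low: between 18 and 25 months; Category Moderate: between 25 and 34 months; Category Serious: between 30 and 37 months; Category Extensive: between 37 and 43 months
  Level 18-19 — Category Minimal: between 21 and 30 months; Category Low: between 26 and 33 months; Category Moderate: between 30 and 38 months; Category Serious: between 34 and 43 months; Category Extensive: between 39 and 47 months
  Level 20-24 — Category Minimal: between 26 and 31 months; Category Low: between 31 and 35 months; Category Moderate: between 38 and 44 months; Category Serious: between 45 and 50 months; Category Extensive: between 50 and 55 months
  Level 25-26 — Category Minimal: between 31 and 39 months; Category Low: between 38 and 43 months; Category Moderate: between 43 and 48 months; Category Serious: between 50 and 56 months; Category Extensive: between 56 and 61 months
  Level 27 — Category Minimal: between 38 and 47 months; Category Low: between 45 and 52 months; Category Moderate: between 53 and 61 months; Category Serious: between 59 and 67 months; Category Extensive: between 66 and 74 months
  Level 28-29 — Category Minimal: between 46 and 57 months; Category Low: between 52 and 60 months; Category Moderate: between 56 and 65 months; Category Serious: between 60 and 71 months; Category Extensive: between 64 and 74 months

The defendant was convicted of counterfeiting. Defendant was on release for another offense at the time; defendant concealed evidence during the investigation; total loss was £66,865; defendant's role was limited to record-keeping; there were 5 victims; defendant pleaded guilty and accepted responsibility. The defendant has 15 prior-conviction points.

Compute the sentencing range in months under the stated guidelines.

34-43 months

Base offense level for counterfeiting: 14.
A1 applies: 14 − 2 = 12.
A2 applies: 12 + 4 = 16.
A3 applies: 16 − 2 = 14.
A4 applies (level before this adjustment is 14 < 23, so +1): 14 + 1 = 15.
A6 does not apply.
A7 applies: 15 + 2 = 17.
A8 applies (level before this adjustment is 17 < 19, so +2): 17 + 2 = 19.
Final offense level: 19.
Criminal history: 15 prior points → Category Serious (10-15).
Level 19 falls in the 18-19 band.
Grid: Level 18-19 × Category Serious = 34-43 months.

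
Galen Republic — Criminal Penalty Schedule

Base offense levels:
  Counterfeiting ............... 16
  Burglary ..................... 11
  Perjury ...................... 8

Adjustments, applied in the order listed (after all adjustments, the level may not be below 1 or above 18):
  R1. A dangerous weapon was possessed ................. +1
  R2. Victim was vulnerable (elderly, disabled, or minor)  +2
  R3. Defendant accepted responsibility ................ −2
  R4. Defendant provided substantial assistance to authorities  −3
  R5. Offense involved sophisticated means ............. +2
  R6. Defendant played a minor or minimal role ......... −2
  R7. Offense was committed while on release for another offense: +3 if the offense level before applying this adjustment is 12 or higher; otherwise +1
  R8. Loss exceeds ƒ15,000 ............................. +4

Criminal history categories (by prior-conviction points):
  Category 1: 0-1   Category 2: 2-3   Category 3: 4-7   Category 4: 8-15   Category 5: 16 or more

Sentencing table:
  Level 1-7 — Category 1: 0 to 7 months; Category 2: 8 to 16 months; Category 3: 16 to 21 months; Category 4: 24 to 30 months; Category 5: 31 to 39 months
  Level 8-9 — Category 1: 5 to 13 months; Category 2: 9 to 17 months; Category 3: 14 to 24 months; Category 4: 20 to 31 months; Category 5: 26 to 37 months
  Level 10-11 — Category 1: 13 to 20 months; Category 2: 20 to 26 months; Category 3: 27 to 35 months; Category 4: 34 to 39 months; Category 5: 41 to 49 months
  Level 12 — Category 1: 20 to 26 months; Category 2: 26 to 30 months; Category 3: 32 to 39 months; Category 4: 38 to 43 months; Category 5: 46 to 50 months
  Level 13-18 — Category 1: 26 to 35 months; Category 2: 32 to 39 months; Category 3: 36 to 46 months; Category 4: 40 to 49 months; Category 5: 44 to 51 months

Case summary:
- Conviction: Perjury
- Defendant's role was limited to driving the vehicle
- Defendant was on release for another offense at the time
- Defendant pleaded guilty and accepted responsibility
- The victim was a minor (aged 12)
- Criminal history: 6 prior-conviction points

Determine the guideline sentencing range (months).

16-21 months

Base offense level for perjury: 8.
R2 applies: 8 + 2 = 10.
R3 applies: 10 − 2 = 8.
R5 does not apply.
R6 applies: 8 − 2 = 6.
R7 applies (level before this adjustment is 6 < 12, so +1): 6 + 1 = 7.
R8 does not apply.
Final offense level: 7.
Criminal history: 6 prior points → Category 3 (4-7).
Level 7 falls in the 1-7 band.
Grid: Level 1-7 × Category 3 = 16-21 months.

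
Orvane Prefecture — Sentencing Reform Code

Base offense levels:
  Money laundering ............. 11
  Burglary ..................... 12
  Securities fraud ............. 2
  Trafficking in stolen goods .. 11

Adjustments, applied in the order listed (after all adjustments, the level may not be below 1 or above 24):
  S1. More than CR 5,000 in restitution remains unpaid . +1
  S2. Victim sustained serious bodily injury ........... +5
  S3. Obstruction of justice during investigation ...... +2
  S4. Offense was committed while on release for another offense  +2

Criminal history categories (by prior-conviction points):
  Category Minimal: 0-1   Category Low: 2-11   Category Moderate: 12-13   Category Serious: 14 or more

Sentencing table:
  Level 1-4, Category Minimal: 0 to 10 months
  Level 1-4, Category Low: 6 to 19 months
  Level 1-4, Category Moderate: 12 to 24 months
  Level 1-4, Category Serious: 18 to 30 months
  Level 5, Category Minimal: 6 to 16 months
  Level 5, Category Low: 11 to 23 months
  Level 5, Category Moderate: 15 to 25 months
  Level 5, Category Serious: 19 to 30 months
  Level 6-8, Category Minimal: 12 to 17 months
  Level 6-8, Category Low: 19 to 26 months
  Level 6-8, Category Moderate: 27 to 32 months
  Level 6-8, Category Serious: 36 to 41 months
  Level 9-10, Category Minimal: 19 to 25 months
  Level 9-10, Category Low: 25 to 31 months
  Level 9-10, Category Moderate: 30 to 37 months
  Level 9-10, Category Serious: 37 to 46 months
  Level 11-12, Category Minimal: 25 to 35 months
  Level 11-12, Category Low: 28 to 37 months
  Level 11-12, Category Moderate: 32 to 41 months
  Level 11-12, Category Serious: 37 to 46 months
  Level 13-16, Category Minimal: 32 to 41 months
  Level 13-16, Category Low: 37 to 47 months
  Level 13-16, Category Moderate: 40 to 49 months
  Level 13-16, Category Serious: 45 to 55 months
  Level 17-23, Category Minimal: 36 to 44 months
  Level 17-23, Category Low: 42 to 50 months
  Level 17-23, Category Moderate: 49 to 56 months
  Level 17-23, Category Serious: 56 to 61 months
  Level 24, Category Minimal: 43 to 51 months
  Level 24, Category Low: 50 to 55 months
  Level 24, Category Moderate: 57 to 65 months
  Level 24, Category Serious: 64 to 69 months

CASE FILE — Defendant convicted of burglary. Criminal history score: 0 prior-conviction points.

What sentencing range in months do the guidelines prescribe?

25-35 months

Base offense level for burglary: 12.
Final offense level: 12.
Criminal history: 0 prior points → Category Minimal (0-1).
Level 12 falls in the 11-12 band.
Grid: Level 11-12 × Category Minimal = 25-35 months.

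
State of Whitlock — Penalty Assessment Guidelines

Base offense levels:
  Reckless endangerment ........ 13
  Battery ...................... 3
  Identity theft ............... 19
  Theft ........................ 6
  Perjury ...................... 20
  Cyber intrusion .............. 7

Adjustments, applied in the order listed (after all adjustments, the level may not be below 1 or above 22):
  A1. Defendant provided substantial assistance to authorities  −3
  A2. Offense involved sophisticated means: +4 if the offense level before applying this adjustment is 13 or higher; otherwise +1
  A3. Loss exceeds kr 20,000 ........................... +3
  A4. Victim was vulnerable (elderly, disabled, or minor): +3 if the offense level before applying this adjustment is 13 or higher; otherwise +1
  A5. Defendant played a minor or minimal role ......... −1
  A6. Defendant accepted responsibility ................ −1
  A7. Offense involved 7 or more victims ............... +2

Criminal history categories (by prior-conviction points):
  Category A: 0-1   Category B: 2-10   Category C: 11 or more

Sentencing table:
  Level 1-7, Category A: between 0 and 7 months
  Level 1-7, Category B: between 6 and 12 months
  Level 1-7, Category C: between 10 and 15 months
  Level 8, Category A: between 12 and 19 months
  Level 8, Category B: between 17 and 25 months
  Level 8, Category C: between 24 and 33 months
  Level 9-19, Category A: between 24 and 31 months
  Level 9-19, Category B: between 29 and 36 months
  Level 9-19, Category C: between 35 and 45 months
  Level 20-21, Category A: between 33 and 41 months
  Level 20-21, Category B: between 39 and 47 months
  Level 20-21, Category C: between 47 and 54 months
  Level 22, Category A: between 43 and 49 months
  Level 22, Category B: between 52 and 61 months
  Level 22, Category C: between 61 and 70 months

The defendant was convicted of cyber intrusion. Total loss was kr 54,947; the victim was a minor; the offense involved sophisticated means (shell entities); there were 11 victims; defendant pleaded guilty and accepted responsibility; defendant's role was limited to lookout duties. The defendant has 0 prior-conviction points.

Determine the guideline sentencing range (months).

24-31 months

Base offense level for cyber intrusion: 7.
A1 does not apply.
A2 applies (level before this adjustment is 7 < 13, so +1): 7 + 1 = 8.
A3 applies: 8 + 3 = 11.
A4 applies (level before this adjustment is 11 < 13, so +1): 11 + 1 = 12.
A5 applies: 12 − 1 = 11.
A6 applies: 11 − 1 = 10.
A7 applies: 10 + 2 = 12.
Final offense level: 12.
Criminal history: 0 prior points → Category A (0-1).
Level 12 falls in the 9-19 band.
Grid: Level 9-19 × Category A = 24-31 months.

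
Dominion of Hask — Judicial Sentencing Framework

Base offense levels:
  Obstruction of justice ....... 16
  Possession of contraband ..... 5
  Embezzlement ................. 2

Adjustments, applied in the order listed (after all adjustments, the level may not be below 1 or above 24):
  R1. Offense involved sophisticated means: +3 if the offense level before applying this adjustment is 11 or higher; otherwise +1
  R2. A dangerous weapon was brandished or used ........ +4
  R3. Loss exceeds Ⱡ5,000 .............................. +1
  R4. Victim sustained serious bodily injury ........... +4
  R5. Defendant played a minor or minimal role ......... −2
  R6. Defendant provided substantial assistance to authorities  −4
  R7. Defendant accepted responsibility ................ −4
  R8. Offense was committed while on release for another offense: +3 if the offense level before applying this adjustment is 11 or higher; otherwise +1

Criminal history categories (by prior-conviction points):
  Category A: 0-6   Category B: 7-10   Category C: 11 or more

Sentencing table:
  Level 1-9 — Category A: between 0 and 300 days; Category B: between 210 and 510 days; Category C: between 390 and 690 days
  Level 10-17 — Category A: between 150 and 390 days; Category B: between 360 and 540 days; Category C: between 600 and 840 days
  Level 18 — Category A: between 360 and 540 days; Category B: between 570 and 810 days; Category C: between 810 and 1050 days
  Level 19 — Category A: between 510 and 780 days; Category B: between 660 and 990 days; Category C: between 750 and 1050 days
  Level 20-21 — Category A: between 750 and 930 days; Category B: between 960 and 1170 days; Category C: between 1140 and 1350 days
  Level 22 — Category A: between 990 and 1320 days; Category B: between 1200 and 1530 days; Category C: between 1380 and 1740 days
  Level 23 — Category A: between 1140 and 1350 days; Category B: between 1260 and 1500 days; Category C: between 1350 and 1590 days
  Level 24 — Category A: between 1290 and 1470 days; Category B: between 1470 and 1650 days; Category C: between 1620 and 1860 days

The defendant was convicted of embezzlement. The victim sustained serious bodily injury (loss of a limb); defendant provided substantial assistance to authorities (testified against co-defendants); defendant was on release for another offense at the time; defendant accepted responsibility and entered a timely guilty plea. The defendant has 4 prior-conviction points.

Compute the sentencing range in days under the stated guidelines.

Base offense level for embezzlement: 2.
R1 does not apply.
R2 does not apply.
R4 applies: 2 + 4 = 6.
R6 applies: 6 − 4 = 2.
R7 applies: 2 − 4 = -2.
R8 applies (level before this adjustment is -2 < 11, so +1): -2 + 1 = -1.
Level -1 is below the minimum of 1; floored at 1.
Final offense level: 1.
Criminal history: 4 prior points → Category A (0-6).
Level 1 falls in the 1-9 band.
Grid: Level 1-9 × Category A = 0-300 days.

0-300 days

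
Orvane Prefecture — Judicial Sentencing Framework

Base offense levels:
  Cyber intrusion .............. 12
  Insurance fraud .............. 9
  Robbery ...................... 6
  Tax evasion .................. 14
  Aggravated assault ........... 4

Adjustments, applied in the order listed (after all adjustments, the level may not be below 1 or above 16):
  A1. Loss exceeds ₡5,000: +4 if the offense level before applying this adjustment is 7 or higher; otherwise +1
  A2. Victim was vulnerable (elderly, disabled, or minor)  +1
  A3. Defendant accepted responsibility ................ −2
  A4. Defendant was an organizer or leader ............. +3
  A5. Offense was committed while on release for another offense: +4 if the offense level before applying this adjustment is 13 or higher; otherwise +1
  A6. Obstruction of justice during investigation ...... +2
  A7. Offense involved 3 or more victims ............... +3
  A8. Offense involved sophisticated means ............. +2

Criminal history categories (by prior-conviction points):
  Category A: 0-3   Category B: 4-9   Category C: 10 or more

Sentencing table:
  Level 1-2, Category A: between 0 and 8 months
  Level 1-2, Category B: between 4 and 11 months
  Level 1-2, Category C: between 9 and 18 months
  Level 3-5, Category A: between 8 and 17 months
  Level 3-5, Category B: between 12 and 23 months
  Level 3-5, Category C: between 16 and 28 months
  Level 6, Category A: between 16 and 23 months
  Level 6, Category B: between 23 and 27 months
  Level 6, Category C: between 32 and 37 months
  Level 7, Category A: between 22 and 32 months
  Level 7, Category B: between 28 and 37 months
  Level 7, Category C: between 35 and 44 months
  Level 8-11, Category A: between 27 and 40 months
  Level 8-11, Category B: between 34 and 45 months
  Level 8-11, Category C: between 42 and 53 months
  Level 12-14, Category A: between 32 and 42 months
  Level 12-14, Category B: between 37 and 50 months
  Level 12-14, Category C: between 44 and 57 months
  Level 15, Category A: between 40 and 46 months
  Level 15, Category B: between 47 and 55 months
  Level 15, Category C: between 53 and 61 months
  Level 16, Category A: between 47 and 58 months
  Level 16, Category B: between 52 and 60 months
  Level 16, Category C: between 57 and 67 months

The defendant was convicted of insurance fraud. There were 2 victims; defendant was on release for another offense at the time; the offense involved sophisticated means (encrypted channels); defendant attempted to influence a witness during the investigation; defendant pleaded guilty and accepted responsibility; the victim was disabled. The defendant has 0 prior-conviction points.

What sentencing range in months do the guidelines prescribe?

32-42 months

Base offense level for insurance fraud: 9.
A1 does not apply.
A2 applies: 9 + 1 = 10.
A3 applies: 10 − 2 = 8.
A4 does not apply.
A5 applies (level before this adjustment is 8 < 13, so +1): 8 + 1 = 9.
A6 applies: 9 + 2 = 11.
A7 does not apply.
A8 applies: 11 + 2 = 13.
Final offense level: 13.
Criminal history: 0 prior points → Category A (0-3).
Level 13 falls in the 12-14 band.
Grid: Level 12-14 × Category A = 32-42 months.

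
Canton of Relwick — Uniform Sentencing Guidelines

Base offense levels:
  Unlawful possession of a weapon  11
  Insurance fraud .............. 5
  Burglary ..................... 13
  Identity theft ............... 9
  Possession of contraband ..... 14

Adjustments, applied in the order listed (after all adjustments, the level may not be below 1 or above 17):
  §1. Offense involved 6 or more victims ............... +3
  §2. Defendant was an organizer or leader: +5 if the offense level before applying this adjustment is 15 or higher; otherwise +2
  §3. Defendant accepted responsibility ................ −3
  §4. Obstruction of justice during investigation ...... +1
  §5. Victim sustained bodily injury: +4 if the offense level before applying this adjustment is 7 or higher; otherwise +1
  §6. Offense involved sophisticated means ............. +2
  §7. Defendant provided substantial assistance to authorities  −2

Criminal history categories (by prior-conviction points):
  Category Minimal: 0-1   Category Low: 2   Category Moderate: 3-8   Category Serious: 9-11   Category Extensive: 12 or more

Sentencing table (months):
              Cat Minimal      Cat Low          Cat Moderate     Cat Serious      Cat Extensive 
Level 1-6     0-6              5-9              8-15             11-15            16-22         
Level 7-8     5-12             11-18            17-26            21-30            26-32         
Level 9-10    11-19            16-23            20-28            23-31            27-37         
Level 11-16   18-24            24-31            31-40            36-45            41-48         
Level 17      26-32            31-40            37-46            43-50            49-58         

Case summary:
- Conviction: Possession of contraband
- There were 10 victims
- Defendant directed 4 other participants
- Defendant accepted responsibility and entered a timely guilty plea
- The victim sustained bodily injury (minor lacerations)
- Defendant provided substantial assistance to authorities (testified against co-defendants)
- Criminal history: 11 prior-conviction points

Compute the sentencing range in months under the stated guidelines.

Base offense level for possession of contraband: 14.
§1 applies: 14 + 3 = 17.
§2 applies (level before this adjustment is 17 ≥ 15, so +5): 17 + 5 = 22.
§3 applies: 22 − 3 = 19.
§4 does not apply.
§5 applies (level before this adjustment is 19 ≥ 7, so +4): 19 + 4 = 23.
§6 does not apply.
§7 applies: 23 − 2 = 21.
Level 21 exceeds the maximum of 17; capped at 17.
Final offense level: 17.
Criminal history: 11 prior points → Category Serious (9-11).
Level 17 falls in the 17 band.
Grid: Level 17 × Category Serious = 43-50 months.

43-50 months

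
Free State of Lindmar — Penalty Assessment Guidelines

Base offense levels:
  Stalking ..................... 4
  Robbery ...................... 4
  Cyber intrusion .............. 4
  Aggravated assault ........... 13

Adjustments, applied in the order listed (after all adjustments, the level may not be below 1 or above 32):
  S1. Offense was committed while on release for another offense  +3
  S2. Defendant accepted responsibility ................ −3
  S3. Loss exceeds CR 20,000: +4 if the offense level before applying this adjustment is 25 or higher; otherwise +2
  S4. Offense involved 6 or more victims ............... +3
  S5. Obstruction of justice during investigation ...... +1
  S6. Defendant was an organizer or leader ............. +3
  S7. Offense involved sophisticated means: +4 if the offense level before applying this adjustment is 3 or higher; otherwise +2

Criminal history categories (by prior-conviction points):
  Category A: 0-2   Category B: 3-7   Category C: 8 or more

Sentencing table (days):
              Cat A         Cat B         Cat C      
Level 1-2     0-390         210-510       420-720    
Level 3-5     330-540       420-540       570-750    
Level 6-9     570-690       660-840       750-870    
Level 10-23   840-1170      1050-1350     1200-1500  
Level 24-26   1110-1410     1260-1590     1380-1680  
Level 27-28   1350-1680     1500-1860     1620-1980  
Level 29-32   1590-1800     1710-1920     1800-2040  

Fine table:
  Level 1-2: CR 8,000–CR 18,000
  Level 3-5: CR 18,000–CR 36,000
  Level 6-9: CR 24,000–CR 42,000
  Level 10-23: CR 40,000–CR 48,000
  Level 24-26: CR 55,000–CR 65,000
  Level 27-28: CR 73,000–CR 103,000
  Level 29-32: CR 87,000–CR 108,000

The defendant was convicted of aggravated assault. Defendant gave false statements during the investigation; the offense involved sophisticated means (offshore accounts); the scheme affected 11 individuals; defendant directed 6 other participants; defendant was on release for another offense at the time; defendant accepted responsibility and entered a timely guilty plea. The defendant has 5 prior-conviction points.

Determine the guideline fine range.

Base offense level for aggravated assault: 13.
S1 applies: 13 + 3 = 16.
S2 applies: 16 − 3 = 13.
S3 does not apply.
S4 applies: 13 + 3 = 16.
S5 applies: 16 + 1 = 17.
S6 applies: 17 + 3 = 20.
S7 applies (level before this adjustment is 20 ≥ 3, so +4): 20 + 4 = 24.
Final offense level: 24.
Level 24 falls in the 24-26 band.
Fine table: Level 24-26 → CR 55,000–CR 65,000.

CR 55,000–CR 65,000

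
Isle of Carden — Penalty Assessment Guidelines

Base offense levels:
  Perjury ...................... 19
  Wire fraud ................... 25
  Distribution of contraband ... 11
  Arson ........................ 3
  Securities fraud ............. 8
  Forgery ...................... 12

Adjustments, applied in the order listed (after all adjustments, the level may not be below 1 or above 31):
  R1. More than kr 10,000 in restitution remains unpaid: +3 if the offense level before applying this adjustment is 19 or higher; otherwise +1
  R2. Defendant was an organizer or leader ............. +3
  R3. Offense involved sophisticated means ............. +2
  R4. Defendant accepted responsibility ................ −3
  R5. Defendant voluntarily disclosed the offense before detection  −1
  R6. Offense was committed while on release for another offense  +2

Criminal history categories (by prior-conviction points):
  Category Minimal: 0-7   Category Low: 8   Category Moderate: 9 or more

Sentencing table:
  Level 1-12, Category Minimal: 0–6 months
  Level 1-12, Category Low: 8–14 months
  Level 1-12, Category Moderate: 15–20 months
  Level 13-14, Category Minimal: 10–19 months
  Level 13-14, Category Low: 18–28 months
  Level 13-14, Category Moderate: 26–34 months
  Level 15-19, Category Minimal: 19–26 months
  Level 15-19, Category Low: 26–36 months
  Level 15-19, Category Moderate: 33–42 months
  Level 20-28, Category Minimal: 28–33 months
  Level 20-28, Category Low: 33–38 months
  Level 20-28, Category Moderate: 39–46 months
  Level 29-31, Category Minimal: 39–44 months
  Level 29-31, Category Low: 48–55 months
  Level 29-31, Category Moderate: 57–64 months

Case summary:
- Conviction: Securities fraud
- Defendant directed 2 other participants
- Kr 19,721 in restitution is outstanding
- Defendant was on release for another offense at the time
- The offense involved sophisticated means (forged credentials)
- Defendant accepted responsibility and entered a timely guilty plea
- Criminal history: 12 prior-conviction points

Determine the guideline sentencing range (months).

Base offense level for securities fraud: 8.
R1 applies (level before this adjustment is 8 < 19, so +1): 8 + 1 = 9.
R2 applies: 9 + 3 = 12.
R3 applies: 12 + 2 = 14.
R4 applies: 14 − 3 = 11.
R5 does not apply.
R6 applies: 11 + 2 = 13.
Final offense level: 13.
Criminal history: 12 prior points → Category Moderate (9+).
Level 13 falls in the 13-14 band.
Grid: Level 13-14 × Category Moderate = 26-34 months.

26-34 months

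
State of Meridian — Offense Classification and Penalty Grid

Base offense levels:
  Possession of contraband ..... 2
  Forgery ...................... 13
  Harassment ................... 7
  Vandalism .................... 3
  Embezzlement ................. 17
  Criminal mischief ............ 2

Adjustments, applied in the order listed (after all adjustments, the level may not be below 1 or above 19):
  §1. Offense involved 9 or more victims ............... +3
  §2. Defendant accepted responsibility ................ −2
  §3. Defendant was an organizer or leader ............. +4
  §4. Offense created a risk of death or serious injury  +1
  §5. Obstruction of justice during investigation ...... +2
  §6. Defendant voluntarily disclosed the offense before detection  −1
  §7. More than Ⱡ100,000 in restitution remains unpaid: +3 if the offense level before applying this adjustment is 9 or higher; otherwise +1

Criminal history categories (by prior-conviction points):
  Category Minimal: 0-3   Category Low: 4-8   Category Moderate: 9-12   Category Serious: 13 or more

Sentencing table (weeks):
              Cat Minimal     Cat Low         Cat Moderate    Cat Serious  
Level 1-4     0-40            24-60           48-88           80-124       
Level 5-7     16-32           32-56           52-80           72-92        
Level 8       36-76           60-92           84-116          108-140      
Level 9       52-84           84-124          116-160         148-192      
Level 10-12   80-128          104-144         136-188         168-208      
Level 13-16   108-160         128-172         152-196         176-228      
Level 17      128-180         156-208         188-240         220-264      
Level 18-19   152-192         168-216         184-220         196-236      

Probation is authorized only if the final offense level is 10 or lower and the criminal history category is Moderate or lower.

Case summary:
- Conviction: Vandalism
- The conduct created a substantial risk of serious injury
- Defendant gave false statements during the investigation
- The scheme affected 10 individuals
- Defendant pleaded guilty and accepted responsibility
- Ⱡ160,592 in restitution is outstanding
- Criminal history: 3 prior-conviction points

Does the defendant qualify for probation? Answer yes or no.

Base offense level for vandalism: 3.
§1 applies: 3 + 3 = 6.
§2 applies: 6 − 2 = 4.
§4 applies: 4 + 1 = 5.
§5 applies: 5 + 2 = 7.
§6 does not apply.
§7 applies (level before this adjustment is 7 < 9, so +1): 7 + 1 = 8.
Final offense level: 8.
Criminal history: 3 prior points → Category Minimal (0-3).
Level 8 falls in the 8 band.
Grid: Level 8 × Category Minimal = 36-76 weeks.
Probation check: level 8 ≤ 10 and category Minimal ≤ Moderate → eligible.

Yes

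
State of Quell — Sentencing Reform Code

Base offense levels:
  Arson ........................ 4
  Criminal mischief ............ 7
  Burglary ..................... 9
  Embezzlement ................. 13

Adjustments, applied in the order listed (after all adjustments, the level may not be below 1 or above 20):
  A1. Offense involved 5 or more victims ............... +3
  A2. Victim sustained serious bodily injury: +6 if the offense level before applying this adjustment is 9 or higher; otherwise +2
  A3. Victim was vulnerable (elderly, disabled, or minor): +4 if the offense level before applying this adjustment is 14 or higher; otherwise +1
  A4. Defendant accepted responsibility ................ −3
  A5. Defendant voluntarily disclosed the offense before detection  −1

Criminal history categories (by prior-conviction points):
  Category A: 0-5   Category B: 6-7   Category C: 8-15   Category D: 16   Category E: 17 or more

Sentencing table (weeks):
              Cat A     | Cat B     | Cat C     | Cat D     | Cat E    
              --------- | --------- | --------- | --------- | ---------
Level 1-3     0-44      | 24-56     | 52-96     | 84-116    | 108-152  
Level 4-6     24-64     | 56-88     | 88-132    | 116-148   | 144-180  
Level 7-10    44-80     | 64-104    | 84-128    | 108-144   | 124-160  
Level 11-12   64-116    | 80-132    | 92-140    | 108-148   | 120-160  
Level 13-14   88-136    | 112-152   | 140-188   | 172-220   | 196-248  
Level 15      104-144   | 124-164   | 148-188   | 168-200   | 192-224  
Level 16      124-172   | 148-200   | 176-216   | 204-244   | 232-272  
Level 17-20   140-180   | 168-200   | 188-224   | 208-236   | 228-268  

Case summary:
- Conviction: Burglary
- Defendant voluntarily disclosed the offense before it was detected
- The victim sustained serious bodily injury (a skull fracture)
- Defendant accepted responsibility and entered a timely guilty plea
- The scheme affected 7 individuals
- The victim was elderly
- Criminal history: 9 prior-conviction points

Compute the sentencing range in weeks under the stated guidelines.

Base offense level for burglary: 9.
A1 applies: 9 + 3 = 12.
A2 applies (level before this adjustment is 12 ≥ 9, so +6): 12 + 6 = 18.
A3 applies (level before this adjustment is 18 ≥ 14, so +4): 18 + 4 = 22.
A4 applies: 22 − 3 = 19.
A5 applies: 19 − 1 = 18.
Final offense level: 18.
Criminal history: 9 prior points → Category C (8-15).
Level 18 falls in the 17-20 band.
Grid: Level 17-20 × Category C = 188-224 weeks.

188-224 weeks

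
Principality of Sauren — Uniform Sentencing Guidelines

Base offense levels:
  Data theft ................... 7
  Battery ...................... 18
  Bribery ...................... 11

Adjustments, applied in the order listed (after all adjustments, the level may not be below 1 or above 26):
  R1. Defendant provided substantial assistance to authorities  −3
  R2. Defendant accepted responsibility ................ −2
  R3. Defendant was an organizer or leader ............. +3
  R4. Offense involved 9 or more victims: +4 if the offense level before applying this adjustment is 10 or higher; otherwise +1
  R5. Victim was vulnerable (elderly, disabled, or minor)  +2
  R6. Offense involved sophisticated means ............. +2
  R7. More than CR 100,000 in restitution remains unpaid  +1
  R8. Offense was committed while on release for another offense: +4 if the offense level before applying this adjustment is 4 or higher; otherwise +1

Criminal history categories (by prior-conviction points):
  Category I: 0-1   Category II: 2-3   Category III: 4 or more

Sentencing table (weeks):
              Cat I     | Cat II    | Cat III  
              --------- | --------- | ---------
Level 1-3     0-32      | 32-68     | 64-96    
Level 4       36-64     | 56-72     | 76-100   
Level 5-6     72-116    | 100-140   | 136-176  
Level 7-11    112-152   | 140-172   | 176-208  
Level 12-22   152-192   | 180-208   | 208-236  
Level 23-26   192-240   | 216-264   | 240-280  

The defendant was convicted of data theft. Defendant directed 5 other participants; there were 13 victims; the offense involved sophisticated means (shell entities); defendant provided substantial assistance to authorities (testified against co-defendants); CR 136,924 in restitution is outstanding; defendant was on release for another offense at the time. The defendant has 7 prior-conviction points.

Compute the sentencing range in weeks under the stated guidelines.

208-236 weeks

Base offense level for data theft: 7.
R1 applies: 7 − 3 = 4.
R2 does not apply.
R3 applies: 4 + 3 = 7.
R4 applies (level before this adjustment is 7 < 10, so +1): 7 + 1 = 8.
R6 applies: 8 + 2 = 10.
R7 applies: 10 + 1 = 11.
R8 applies (level before this adjustment is 11 ≥ 4, so +4): 11 + 4 = 15.
Final offense level: 15.
Criminal history: 7 prior points → Category III (4+).
Level 15 falls in the 12-22 band.
Grid: Level 12-22 × Category III = 208-236 weeks.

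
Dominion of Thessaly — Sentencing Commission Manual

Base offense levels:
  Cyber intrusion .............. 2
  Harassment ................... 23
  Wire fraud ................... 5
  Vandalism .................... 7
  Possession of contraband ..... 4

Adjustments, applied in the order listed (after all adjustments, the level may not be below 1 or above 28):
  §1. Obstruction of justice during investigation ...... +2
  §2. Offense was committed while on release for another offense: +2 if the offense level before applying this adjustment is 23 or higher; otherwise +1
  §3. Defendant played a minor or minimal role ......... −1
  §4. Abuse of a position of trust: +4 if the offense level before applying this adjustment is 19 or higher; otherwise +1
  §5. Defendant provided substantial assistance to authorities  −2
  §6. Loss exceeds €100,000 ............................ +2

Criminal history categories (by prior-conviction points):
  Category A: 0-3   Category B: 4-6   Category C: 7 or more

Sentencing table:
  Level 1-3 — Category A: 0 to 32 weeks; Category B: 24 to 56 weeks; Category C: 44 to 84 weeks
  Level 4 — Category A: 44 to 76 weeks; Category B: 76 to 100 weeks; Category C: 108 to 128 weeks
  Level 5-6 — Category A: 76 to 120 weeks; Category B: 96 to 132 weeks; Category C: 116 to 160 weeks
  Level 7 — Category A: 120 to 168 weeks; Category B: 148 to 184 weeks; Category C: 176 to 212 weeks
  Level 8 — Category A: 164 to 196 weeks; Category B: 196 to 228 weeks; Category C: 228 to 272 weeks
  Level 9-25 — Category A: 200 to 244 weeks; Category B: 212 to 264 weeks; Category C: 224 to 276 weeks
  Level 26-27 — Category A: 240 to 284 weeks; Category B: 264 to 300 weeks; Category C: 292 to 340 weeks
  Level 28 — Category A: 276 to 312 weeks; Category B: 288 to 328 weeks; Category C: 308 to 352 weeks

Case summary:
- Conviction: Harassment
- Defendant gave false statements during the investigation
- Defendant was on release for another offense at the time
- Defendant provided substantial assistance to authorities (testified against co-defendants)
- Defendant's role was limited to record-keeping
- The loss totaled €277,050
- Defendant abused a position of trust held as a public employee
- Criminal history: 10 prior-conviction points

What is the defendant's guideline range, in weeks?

308-352 weeks

Base offense level for harassment: 23.
§1 applies: 23 + 2 = 25.
§2 applies (level before this adjustment is 25 ≥ 23, so +2): 25 + 2 = 27.
§3 applies: 27 − 1 = 26.
§4 applies (level before this adjustment is 26 ≥ 19, so +4): 26 + 4 = 30.
§5 applies: 30 − 2 = 28.
§6 applies: 28 + 2 = 30.
Level 30 exceeds the maximum of 28; capped at 28.
Final offense level: 28.
Criminal history: 10 prior points → Category C (7+).
Level 28 falls in the 28 band.
Grid: Level 28 × Category C = 308-352 weeks.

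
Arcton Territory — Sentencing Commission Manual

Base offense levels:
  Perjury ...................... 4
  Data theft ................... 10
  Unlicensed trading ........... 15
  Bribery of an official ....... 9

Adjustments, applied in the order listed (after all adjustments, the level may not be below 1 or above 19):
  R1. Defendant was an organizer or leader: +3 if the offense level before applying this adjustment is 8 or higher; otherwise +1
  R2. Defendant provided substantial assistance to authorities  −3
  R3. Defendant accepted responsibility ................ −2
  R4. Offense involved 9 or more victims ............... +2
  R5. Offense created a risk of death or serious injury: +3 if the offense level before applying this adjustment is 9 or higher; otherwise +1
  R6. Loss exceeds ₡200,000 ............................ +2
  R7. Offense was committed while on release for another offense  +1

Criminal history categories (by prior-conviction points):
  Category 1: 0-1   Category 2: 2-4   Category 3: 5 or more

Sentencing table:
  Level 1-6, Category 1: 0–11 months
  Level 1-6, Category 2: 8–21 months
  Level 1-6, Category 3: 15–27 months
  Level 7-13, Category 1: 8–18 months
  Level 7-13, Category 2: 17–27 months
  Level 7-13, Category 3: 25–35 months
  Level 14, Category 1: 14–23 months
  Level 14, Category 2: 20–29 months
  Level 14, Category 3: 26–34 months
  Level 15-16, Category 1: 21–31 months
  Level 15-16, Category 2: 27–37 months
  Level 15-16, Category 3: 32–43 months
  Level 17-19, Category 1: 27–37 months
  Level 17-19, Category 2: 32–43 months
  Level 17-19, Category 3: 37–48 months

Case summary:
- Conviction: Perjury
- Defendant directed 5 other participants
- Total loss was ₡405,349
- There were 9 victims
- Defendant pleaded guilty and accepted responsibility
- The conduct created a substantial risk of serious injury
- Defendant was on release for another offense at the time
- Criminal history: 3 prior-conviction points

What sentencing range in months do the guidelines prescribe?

17-27 months

Base offense level for perjury: 4.
R1 applies (level before this adjustment is 4 < 8, so +1): 4 + 1 = 5.
R3 applies: 5 − 2 = 3.
R4 applies: 3 + 2 = 5.
R5 applies (level before this adjustment is 5 < 9, so +1): 5 + 1 = 6.
R6 applies: 6 + 2 = 8.
R7 applies: 8 + 1 = 9.
Final offense level: 9.
Criminal history: 3 prior points → Category 2 (2-4).
Level 9 falls in the 7-13 band.
Grid: Level 7-13 × Category 2 = 17-27 months.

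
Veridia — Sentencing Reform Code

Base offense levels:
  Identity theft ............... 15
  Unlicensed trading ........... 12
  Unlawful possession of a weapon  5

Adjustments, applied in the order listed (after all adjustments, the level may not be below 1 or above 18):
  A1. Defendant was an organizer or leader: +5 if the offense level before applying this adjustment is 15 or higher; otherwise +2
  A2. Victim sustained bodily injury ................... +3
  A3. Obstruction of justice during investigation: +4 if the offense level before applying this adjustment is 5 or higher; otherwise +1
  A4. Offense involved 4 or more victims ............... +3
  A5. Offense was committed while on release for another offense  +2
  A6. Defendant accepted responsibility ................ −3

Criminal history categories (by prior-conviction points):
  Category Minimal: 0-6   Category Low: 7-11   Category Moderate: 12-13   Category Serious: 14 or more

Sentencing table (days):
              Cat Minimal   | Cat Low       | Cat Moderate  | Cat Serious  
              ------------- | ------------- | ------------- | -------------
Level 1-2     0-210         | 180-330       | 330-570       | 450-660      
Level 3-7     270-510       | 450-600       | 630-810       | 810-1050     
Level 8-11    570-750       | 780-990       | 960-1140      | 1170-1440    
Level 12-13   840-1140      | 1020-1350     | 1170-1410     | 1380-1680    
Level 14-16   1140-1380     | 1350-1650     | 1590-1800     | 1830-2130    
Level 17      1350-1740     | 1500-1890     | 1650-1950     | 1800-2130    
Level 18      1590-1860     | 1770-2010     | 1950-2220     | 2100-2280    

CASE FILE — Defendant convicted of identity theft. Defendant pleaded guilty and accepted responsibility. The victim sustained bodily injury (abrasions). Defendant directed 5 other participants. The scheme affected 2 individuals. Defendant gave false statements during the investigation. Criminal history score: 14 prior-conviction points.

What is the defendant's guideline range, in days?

Base offense level for identity theft: 15.
A1 applies (level before this adjustment is 15 ≥ 15, so +5): 15 + 5 = 20.
A2 applies: 20 + 3 = 23.
A3 applies (level before this adjustment is 23 ≥ 5, so +4): 23 + 4 = 27.
A4 does not apply.
A5 does not apply.
A6 applies: 27 − 3 = 24.
Level 24 exceeds the maximum of 18; capped at 18.
Final offense level: 18.
Criminal history: 14 prior points → Category Serious (14+).
Level 18 falls in the 18 band.
Grid: Level 18 × Category Serious = 2100-2280 days.

2100-2280 days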